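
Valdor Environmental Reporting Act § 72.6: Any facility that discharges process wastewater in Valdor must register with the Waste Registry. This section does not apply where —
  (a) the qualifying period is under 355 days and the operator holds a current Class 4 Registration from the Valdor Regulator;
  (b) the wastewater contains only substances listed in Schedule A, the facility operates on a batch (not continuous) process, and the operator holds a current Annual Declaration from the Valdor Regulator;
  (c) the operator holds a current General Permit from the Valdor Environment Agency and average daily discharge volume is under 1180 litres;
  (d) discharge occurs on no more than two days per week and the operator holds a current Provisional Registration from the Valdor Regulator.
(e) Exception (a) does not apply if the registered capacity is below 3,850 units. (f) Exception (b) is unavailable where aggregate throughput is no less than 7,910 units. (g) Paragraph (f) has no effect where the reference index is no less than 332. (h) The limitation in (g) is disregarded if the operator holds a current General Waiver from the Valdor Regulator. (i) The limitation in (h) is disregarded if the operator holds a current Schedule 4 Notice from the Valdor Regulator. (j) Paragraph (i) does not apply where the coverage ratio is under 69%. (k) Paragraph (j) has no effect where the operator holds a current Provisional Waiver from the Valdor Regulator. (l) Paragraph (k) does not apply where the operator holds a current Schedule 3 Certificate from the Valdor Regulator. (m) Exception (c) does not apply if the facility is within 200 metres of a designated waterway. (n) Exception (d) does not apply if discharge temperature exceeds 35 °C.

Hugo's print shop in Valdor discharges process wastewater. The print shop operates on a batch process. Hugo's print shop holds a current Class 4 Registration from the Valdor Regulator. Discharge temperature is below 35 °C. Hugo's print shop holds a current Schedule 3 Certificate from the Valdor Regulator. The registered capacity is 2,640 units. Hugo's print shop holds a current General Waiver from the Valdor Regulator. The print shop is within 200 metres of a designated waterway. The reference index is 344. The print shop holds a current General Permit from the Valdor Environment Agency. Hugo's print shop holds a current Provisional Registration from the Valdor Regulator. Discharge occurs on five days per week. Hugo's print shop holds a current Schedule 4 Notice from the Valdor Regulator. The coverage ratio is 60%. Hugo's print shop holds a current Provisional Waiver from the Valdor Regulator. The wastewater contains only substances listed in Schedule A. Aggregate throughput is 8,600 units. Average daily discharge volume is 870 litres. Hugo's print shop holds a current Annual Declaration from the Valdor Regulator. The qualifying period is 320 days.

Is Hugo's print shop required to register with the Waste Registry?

Yes — Hugo's print shop must register with the Waste Registry.

Exception (a)'s conditions are all satisfied: the qualifying period is 320 days, under the 355 days limit; a current Class 4 Registration is held. But applying paragraph (e): (e) is triggered — the registered capacity is 2,640 units, below the 3,850 units limit. (a) is therefore removed.
Exception (b)'s conditions are all satisfied: the wastewater is Schedule-A-only; the facility operates on a batch process; a current Annual Declaration is held. Turning to paragraphs (f)–(l): (f) is triggered — aggregate throughput is 8,600 units, meeting the 7,910 units threshold. (g) is triggered (the reference index is 344, meeting the 332 threshold), but is displaced by (h): (h) operates against (g): a current General Waiver is held. (i) operates (a current Schedule 4 Notice is held), but is set aside by (j): (j) is triggered — the coverage ratio is 60%, under the 69% limit. (k) operates (a current Provisional Waiver is held), but is overridden by (l): (l) is triggered — a current Schedule 3 Certificate is held. Exception (b) does not apply.
Exception (c): a current General Permit is held; average daily discharge volume is 870 litres, under the 1180 litres limit — every condition holds. But applying paragraph (m): (m) is triggered — the print shop is within 200 m of a designated waterway. (c) is therefore removed.
Exception (d) requires that discharge occurs on no more than two days per week; but discharge occurs on five days per week, so (d) is unavailable.
None of the exceptions is available; § 72.6 applies in full.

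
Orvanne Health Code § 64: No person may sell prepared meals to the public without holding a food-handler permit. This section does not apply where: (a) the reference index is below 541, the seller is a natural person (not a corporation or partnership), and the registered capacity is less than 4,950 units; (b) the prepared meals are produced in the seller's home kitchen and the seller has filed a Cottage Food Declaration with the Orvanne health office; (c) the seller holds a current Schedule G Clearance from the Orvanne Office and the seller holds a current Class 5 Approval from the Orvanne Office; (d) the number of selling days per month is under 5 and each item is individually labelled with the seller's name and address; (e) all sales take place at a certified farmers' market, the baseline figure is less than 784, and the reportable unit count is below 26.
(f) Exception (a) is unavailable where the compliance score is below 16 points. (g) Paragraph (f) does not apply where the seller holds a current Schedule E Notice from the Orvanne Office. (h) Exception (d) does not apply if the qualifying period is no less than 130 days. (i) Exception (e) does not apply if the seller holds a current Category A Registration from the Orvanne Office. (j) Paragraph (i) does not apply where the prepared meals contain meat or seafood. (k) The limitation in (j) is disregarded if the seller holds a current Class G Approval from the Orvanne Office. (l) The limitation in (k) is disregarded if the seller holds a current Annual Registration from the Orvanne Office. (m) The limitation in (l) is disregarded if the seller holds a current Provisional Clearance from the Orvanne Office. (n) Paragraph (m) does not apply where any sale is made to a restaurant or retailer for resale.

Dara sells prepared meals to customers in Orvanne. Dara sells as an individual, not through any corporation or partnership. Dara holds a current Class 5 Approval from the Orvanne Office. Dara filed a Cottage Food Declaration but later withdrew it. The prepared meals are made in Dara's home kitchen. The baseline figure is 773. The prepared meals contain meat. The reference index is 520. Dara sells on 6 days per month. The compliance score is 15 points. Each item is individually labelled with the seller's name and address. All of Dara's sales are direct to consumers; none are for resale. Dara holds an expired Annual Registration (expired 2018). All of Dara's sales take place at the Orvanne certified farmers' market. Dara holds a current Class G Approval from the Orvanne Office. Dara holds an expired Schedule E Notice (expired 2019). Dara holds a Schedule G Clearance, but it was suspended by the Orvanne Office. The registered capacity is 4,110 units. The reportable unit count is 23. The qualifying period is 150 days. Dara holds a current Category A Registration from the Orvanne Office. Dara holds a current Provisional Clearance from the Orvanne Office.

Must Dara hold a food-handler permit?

All of (a)'s requirements are met (the reference index is 520, below the 541 limit; the seller is a natural person; the registered capacity is 4,110 units, less than the 4,950 units limit). However, paragraphs (f)–(g) must be considered: (f) operates against (a): the compliance score is 15 points, below the 16 points limit. (g) does not operate here (the Schedule E Notice is not current), so (f) stands. (a) is therefore removed.
Exception (b) does not apply: the Cottage Food Declaration was withdrawn.
Exception (c) fails — no current Schedule G Clearance is held.
Exception (d) requires that the number of selling days per month is under 5; but the number of selling days per month is 6, not under 5, so (d) is unavailable.
Exception (e)'s conditions are all satisfied: all sales are at a certified farmers' market; the baseline figure is 773, less than the 784 limit; the reportable unit count is 23, below the 26 limit. But applying paragraphs (i)–(n): (i) operates against (e): a current Category A Registration is held. (j) applies (the prepared meals contain meat), but yields to (k): (k) operates against (j): a current Class G Approval is held. (l) is not engaged (the Annual Registration is not current), so (k) stands. Exception (e) does not apply.
No exception applies. The general rule governs.

Yes — Dara must hold a food-handler permit.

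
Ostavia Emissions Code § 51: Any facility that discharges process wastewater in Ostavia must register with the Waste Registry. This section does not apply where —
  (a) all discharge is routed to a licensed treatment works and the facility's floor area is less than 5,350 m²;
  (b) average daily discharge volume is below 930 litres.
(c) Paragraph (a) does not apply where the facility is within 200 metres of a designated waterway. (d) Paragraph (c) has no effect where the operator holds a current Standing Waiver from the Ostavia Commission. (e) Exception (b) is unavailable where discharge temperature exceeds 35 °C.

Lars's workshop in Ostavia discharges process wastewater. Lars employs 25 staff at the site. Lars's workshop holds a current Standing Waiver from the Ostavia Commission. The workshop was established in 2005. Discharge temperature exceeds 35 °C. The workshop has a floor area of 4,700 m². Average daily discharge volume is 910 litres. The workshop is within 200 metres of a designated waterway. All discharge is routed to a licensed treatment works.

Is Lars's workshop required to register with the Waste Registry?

No — exception (a) applies; Lars's workshop is not required to register with the Waste Registry.

Exception (a) is satisfied on its face — discharge is routed to a licensed treatment works; the facility's floor area is 4,700 m², less than the 5,350 m² limit. As to paragraphs (c)–(d): (c) is engaged (the workshop is within 200 m of a designated waterway), but is overridden by (d): (d) operates against (c): a current Standing Waiver is held. So (a) applies.
Exception (b)'s conditions are all satisfied: average daily discharge volume is 910 litres, below the 930 litres limit. However, paragraph (e) must be considered: (e) operates — discharge temperature exceeds 35 °C. (b) is therefore removed.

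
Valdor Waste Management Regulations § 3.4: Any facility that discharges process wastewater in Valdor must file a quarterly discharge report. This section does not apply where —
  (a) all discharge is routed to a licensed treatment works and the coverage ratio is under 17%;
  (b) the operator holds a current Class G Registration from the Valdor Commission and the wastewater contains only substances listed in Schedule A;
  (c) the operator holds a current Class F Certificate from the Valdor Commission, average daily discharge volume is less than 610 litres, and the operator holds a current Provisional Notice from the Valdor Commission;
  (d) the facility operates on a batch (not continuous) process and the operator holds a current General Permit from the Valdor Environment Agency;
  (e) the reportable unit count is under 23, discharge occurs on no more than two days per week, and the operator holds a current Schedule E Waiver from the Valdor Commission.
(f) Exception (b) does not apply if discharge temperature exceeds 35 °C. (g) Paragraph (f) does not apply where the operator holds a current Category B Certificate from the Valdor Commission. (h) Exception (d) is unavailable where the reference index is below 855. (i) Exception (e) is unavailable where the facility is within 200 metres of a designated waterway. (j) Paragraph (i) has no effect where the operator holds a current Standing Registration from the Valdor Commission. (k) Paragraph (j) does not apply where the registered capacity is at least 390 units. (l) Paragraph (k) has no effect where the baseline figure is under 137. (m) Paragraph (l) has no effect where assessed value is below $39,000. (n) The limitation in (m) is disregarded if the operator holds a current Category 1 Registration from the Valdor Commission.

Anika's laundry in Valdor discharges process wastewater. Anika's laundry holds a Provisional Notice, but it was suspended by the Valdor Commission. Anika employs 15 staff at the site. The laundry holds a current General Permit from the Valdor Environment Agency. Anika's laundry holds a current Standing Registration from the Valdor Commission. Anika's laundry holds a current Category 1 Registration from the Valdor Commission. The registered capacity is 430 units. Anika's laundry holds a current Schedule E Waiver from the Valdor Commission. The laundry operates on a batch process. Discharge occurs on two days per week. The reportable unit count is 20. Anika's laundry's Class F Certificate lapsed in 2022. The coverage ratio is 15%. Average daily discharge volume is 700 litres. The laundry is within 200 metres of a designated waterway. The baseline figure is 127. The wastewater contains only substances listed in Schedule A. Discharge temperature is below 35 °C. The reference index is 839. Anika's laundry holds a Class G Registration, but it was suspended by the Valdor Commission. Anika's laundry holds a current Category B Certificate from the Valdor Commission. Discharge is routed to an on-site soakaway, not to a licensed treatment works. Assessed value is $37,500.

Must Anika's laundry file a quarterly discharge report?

Exception (a) does not apply: discharge is not routed to a licensed treatment works.
Exception (b) requires that the operator holds a current Class G Registration from the Valdor Commission; but the Class G Registration is not current, so (b) is unavailable.
Exception (c) does not apply: no current Class F Certificate is held.
Exception (d): the facility operates on a batch process; a current General Permit is held — every condition holds. But: (h) operates against (d): the reference index is 839, below the 855 limit. (d) is therefore removed.
Exception (e) is satisfied on its face — the reportable unit count is 20, under the 23 limit; discharge occurs on no more than two days per week; a current Schedule E Waiver is held. Considering the limiting provisions: (i) would limit (e) — the laundry is within 200 m of a designated waterway — but (j) sets (i) aside: (j) operates against (i): a current Standing Registration is held. (k) would limit (j) — the registered capacity is 430 units, meeting the 390 units threshold — but (l) sets (k) aside: (l) operates against (k): the baseline figure is 127, under the 137 limit. (m) operates (assessed value is $37,500, below the $39,000 limit), but is itself disapplied by (n): (n) is triggered — a current Category 1 Registration is held. Exception (e) stands.

No — exception (e) applies; Anika's laundry is not required to file a quarterly discharge report.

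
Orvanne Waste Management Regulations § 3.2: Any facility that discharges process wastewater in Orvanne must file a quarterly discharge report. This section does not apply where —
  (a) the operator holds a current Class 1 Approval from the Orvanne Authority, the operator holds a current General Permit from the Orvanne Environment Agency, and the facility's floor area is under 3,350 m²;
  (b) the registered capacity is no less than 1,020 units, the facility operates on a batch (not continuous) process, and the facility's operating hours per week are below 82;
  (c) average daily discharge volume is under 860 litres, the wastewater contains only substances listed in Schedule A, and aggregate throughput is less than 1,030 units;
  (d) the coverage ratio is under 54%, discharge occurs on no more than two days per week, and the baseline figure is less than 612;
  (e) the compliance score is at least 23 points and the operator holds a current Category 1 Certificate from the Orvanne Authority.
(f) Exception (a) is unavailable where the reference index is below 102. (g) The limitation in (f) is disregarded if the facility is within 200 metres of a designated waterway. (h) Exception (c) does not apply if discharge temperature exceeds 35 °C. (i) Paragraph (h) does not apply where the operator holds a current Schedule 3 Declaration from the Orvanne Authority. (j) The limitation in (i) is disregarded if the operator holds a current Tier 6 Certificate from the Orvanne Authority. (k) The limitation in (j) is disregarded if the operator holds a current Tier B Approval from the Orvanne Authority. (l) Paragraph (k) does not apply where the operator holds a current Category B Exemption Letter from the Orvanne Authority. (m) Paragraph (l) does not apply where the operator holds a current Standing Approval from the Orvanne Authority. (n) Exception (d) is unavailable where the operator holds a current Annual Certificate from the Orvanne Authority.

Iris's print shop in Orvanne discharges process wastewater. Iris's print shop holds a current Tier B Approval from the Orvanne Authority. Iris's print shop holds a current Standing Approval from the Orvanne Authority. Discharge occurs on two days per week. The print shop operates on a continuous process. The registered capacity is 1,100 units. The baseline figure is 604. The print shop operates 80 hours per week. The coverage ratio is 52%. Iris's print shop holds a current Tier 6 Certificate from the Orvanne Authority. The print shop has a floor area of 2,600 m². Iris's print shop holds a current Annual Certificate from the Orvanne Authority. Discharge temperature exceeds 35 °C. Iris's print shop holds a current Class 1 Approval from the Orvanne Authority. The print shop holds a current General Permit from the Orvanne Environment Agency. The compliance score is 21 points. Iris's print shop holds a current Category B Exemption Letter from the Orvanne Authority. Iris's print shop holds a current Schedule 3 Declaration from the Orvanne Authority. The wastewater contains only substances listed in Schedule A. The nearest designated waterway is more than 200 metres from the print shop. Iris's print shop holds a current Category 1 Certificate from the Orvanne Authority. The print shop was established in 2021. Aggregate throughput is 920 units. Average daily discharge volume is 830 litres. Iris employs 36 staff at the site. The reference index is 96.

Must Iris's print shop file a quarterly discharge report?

No — exception (c) applies; Iris's print shop is not required to file a quarterly discharge report.

Exception (a): a current Class 1 Approval is held; a current General Permit is held; the facility's floor area is 2,600 m², under the 3,350 m² limit — every condition holds. But applying paragraphs (f)–(g): (f) operates — the reference index is 96, below the 102 limit. (g) is inapplicable (the print shop is more than 200 m from any designated waterway), so (f) stands. Exception (a) does not apply.
Exception (b) does not apply: the facility operates on a continuous process.
Exception (c)'s conditions are all satisfied: average daily discharge volume is 830 litres, under the 860 litres limit; the wastewater is Schedule-A-only; aggregate throughput is 920 units, less than the 1,030 units limit. Applying paragraphs (h)–(m): (h) would limit (c) — discharge temperature exceeds 35 °C — but (i) sets (h) aside: (i) is engaged — a current Schedule 3 Declaration is held. (j) would limit (i) — a current Tier 6 Certificate is held — but (k) sets (j) aside: (k) operates against (j): a current Tier B Approval is held. (l) would limit (k) — a current Category B Exemption Letter is held — but (m) sets (l) aside: (m) is triggered — a current Standing Approval is held. Exception (c) stands.
Exception (d)'s conditions are all satisfied: the coverage ratio is 52%, under the 54% limit; discharge occurs on no more than two days per week; the baseline figure is 604, less than the 612 limit. Turning to paragraph (n): (n) operates against (d): a current Annual Certificate is held. (d) is therefore removed.
Exception (e) requires that the compliance score is at least 23 points; but the compliance score is 21 points, short of 23 points, so (e) is unavailable.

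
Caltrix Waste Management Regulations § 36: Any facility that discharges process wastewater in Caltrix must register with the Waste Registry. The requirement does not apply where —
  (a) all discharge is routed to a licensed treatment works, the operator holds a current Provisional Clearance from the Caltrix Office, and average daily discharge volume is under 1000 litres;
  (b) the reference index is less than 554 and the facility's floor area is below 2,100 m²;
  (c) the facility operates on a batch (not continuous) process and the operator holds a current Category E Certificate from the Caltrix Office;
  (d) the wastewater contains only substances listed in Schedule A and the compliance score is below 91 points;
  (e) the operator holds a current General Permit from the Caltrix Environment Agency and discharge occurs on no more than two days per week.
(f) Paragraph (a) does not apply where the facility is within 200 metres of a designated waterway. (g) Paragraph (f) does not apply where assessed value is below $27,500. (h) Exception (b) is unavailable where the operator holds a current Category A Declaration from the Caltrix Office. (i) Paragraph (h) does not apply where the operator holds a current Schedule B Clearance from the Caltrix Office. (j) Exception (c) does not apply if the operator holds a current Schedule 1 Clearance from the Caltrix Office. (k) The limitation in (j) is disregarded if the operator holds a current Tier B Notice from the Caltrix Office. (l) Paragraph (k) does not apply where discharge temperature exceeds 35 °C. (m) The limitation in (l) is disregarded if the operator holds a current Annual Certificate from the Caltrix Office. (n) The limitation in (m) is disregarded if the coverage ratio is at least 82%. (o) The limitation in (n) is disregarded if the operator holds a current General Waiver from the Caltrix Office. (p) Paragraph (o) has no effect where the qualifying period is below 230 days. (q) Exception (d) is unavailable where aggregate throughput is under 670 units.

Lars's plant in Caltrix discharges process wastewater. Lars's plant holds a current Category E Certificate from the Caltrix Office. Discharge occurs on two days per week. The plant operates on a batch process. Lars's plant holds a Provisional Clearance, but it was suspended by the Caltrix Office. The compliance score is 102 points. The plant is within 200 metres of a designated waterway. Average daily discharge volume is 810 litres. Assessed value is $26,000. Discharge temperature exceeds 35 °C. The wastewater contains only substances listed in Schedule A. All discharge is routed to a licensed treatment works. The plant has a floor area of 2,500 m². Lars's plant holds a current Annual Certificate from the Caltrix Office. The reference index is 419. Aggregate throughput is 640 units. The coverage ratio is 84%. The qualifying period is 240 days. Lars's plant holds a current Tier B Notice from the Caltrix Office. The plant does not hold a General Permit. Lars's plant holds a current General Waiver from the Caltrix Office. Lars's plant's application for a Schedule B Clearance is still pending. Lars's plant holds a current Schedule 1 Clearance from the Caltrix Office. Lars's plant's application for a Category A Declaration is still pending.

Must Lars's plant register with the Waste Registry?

Exception (a) fails — there is no Provisional Clearance in force.
Exception (b) does not apply: the facility's floor area is 2,500 m², not below 2,100 m².
Exception (c)'s conditions are all satisfied: the facility operates on a batch process; a current Category E Certificate is held. Considering the limiting provisions: (j) applies (a current Schedule 1 Clearance is held), but is displaced by (k): (k) applies — a current Tier B Notice is held. (l) is triggered (discharge temperature exceeds 35 °C), but is displaced by (m): (m) operates against (l): a current Annual Certificate is held. (n) would limit (m) — the coverage ratio is 84%, meeting the 82% threshold — but (o) sets (n) aside: (o) operates against (n): a current General Waiver is held. (p), which would lift (o), is not triggered — the qualifying period is 240 days, not below 230 days. Exception (c) stands.
Exception (d) fails — the compliance score is 102 points, not below 91 points.
Exception (e) requires that the operator holds a current General Permit from the Caltrix Environment Agency; but no General Permit is held, so (e) is unavailable.

No — exception (c) applies; Lars's plant is not required to register with the Waste Registry.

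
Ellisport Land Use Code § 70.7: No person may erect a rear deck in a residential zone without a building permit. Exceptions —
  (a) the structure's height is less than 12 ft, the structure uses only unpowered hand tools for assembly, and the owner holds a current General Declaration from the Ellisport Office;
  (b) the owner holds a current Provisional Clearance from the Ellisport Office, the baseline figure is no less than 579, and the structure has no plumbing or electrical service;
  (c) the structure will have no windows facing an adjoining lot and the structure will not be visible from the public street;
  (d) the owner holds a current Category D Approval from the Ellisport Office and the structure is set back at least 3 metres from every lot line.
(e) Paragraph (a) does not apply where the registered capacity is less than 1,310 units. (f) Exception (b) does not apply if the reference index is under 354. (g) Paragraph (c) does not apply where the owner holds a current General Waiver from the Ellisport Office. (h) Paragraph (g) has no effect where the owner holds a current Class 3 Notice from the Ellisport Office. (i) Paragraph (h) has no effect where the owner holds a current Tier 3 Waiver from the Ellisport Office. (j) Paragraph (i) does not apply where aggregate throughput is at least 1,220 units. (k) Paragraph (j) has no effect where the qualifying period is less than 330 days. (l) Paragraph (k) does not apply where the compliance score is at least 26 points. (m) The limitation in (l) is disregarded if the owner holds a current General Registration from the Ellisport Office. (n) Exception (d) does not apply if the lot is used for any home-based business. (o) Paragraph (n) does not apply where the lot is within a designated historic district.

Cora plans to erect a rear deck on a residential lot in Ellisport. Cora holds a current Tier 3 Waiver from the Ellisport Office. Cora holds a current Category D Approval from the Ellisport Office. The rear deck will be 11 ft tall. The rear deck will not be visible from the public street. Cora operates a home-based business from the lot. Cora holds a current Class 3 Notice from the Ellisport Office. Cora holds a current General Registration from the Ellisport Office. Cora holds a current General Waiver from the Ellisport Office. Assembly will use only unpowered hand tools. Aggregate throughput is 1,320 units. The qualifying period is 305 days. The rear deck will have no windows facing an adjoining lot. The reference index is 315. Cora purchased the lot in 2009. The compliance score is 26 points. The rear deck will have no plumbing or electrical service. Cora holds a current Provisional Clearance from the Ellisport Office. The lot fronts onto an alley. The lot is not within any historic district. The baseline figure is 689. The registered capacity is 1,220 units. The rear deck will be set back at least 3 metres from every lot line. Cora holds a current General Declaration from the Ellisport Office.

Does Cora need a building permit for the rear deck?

Exception (a): the structure's height is 11 ft, less than the 12 ft limit; assembly uses only hand tools; a current General Declaration is held — every condition holds. But: (e) is triggered — the registered capacity is 1,220 units, less than the 1,310 units limit. So (a) is unavailable.
Exception (b) is satisfied on its face — a current Provisional Clearance is held; the baseline figure is 689, meeting the 579 threshold; there is no plumbing or electrical service. Turning to paragraph (f): (f) operates against (b): the reference index is 315, under the 354 limit. (b) is therefore removed.
Exception (c): no windows face an adjoining lot; the structure will not be visible from the street — every condition holds. However, paragraphs (g)–(m) must be considered: (g) operates against (c): a current General Waiver is held. (h) would limit (g) — a current Class 3 Notice is held — but (i) sets (h) aside: (i) is engaged — a current Tier 3 Waiver is held. (j) is triggered (aggregate throughput is 1,320 units, meeting the 1,220 units threshold), but yields to (k): (k) operates — the qualifying period is 305 days, less than the 330 days limit. (l) is engaged (the compliance score is 26 points, meeting the 26 points threshold), but yields to (m): (m) applies — a current General Registration is held. (c) is therefore removed.
Exception (d)'s conditions are all satisfied: a current Category D Approval is held; the setback is at least 3 m on every side. But: (n) operates against (d): a home-based business operates on the lot. (o) is not triggered (the lot is not in a historic district), so (n) stands. So (d) is unavailable.
No exception displaces § 70.7.

Yes — Cora must obtain a building permit.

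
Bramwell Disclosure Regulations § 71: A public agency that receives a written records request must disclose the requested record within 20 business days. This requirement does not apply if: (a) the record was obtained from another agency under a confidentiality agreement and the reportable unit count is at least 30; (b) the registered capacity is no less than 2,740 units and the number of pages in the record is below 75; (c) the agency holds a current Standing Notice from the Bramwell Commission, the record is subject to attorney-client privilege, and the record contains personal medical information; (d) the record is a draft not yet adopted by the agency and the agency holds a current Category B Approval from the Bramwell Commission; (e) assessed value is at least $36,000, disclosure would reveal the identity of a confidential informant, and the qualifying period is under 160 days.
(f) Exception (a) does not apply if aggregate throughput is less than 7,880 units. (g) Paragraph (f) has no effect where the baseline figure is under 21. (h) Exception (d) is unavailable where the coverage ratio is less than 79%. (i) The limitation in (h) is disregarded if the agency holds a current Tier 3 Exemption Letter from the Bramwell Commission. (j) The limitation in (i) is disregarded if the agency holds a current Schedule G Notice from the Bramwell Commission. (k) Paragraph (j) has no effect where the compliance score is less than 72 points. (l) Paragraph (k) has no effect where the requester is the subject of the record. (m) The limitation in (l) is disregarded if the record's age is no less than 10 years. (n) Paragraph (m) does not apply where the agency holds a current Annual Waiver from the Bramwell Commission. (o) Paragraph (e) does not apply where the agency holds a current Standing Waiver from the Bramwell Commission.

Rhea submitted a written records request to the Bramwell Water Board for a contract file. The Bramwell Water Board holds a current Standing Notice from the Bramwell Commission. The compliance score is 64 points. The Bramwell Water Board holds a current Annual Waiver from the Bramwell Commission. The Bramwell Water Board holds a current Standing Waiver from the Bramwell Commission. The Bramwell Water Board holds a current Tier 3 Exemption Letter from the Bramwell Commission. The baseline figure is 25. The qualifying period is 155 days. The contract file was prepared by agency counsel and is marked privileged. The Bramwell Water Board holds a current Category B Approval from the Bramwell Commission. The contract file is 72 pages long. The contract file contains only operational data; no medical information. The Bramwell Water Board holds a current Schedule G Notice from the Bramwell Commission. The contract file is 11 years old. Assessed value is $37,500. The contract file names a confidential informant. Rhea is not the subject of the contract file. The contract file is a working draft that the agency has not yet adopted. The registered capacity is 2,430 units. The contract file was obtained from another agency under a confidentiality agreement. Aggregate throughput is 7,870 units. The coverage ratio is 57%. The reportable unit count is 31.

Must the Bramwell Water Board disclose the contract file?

Exception (a) is satisfied on its face — the contract file was obtained under a confidentiality agreement; the reportable unit count is 31, meeting the 30 threshold. But: (f) operates against (a): aggregate throughput is 7,870 units, less than the 7,880 units limit. (g), which would lift (f), is not engaged — the baseline figure is 25, not under 21. So (a) is unavailable.
Exception (b) requires that the registered capacity is no less than 2,740 units; but the registered capacity is 2,430 units, short of 2,740 units, so (b) is unavailable.
Exception (c) requires that the record contains personal medical information; but the contract file contains only operational data, so (c) is unavailable.
All of (d)'s requirements are met (the contract file is an unadopted draft; a current Category B Approval is held). As to paragraphs (h)–(n): (h) would limit (d) — the coverage ratio is 57%, less than the 79% limit — but (i) sets (h) aside: (i) operates against (h): a current Tier 3 Exemption Letter is held. (j) applies (a current Schedule G Notice is held), but is set aside by (k): (k) applies — the compliance score is 64 points, less than the 72 points limit. (l), which would lift (k), is inapplicable — Rhea is not the subject of the contract file. Exception (d) stands.
Exception (e): assessed value is $37,500, meeting the $36,000 threshold; the contract file names a confidential informant; the qualifying period is 155 days, under the 160 days limit — every condition holds. However, paragraph (o) must be considered: (o) operates against (e): a current Standing Waiver is held. (e) is therefore removed.

No — exception (d) applies; the Bramwell Water Board is not required to disclose the contract file.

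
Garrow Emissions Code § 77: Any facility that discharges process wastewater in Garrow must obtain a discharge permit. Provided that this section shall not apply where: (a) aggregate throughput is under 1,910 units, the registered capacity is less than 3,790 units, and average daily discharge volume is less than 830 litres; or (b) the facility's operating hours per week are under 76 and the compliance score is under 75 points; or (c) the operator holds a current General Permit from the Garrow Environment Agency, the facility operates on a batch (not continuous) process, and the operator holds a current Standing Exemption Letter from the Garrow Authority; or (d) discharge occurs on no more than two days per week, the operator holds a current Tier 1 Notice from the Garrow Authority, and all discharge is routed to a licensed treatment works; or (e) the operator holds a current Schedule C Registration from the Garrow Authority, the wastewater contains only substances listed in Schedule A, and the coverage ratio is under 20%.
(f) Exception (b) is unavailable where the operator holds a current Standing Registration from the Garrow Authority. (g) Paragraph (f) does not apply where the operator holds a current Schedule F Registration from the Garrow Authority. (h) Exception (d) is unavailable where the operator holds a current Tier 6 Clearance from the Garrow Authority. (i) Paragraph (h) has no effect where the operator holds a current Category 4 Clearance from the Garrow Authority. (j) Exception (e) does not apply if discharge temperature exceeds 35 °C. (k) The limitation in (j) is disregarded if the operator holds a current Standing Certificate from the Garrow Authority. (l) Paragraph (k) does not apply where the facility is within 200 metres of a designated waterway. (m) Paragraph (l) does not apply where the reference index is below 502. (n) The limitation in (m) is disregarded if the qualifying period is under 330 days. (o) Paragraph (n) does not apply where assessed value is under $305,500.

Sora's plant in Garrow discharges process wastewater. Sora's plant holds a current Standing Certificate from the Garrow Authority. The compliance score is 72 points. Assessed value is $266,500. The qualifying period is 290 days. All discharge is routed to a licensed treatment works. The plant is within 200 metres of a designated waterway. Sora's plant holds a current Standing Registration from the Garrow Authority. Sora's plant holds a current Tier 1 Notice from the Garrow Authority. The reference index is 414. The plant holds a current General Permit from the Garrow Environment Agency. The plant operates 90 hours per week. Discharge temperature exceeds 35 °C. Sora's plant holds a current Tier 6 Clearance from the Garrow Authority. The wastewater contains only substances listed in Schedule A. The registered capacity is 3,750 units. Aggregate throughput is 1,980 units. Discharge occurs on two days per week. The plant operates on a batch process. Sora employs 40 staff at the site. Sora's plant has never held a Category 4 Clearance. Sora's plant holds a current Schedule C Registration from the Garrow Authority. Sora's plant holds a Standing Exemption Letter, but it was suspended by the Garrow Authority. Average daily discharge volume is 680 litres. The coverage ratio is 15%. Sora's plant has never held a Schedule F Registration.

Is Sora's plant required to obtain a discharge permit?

No — exception (e) applies; Sora's plant is not required to obtain a discharge permit.

Exception (a) does not apply: aggregate throughput is 1,980 units, not under 1,910 units.
Exception (b) fails — the facility's operating hours per week are 90, not under 76.
Exception (c) does not apply: there is no Standing Exemption Letter in force.
Exception (d): discharge occurs on no more than two days per week; a current Tier 1 Notice is held; discharge is routed to a licensed treatment works — every condition holds. However, paragraphs (h)–(i) must be considered: (h) operates against (d): a current Tier 6 Clearance is held. (i), which would lift (h), is not triggered — the Category 4 Clearance is not current. Exception (d) does not apply.
Exception (e): a current Schedule C Registration is held; the wastewater is Schedule-A-only; the coverage ratio is 15%, under the 20% limit — every condition holds. Applying paragraphs (j)–(o): (j) operates (discharge temperature exceeds 35 °C), but is itself disapplied by (k): (k) operates — a current Standing Certificate is held. (l) would limit (k) — the plant is within 200 m of a designated waterway — but (m) sets (l) aside: (m) applies — the reference index is 414, below the 502 limit. (n) would limit (m) — the qualifying period is 290 days, under the 330 days limit — but (o) sets (n) aside: (o) applies — assessed value is $266,500, under the $305,500 limit. Exception (e) stands.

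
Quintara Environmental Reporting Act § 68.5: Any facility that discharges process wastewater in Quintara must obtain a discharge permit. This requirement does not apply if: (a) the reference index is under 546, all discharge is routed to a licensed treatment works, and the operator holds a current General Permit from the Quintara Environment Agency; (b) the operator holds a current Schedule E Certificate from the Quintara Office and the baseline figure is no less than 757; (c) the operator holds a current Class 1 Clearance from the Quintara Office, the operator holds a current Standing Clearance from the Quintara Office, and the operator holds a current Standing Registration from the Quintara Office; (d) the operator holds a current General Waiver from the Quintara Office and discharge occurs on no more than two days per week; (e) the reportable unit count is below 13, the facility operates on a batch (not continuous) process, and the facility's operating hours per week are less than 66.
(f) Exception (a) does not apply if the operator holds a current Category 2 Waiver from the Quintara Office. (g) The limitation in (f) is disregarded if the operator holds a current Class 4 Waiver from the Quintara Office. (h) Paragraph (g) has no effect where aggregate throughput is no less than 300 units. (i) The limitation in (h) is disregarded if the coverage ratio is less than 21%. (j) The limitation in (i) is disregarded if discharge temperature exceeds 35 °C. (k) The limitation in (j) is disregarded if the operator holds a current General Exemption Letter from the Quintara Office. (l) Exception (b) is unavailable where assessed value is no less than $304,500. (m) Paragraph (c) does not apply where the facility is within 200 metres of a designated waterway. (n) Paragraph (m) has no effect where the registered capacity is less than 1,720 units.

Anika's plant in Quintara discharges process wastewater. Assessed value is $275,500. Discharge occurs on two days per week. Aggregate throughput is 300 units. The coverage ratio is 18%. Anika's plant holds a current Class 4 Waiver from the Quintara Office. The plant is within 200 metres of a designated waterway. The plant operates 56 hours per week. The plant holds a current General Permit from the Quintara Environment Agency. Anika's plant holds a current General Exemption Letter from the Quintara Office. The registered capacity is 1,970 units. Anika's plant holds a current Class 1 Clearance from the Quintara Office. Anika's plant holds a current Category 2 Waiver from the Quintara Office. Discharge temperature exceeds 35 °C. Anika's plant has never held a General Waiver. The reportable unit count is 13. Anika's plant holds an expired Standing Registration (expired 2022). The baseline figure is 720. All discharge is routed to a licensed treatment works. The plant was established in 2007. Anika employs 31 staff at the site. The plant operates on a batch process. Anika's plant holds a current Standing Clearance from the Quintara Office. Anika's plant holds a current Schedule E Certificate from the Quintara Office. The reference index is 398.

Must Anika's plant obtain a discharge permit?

No — exception (a) applies; Anika's plant is not required to obtain a discharge permit.

Exception (a): the reference index is 398, under the 546 limit; discharge is routed to a licensed treatment works; a current General Permit is held — every condition holds. Applying paragraphs (f)–(k): (f) is triggered (a current Category 2 Waiver is held), but yields to (g): (g) operates against (f): a current Class 4 Waiver is held. (h) is engaged (aggregate throughput is 300 units, meeting the 300 units threshold), but is displaced by (i): (i) operates — the coverage ratio is 18%, less than the 21% limit. (j) is engaged (discharge temperature exceeds 35 °C), but is displaced by (k): (k) is triggered — a current General Exemption Letter is held. Exception (a) stands.
Exception (b) requires that the baseline figure is no less than 757; but the baseline figure is 720, short of 757, so (b) is unavailable.
Exception (c) does not apply: no current Standing Registration is held.
Exception (d) does not apply: the General Waiver is not current.
Exception (e) fails — the reportable unit count is 13, not below 13.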